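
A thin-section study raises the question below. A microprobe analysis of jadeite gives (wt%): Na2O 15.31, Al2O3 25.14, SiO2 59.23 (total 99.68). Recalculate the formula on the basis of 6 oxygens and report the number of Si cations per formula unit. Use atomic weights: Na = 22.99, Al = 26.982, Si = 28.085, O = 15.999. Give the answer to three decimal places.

1.999 Si apfu

Na2O: 15.31/61.979 = 0.24702 mol → 0.49404 mol Na, 0.24702 mol O.
Al2O3: 25.14/101.961 = 0.24656 mol → 0.49312 mol Al, 0.73968 mol O.
SiO2: 59.23/60.083 = 0.98580 mol → 0.98580 mol Si, 1.97160 mol O.
Total oxygen = 2.95830 mol. Normalization factor = 6/2.95830 = 2.02819.
Si per 6 O = 0.98580 × 2.02819 = 1.999.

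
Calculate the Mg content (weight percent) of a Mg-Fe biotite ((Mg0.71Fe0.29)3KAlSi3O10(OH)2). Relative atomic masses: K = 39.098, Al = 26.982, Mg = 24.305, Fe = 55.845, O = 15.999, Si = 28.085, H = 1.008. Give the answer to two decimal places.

11.64 weight percent

Formula mass = 2.13·24.305 + 0.87·55.845 + 1·39.098 + 1·26.982 + 3·28.085 + 12·15.999 + 2·1.008 = 444.694 g/mol, of which 51.770 g is Mg.
So Mg makes up 51.770/444.694 = 0.1164 of the mass, i.e. 11.64%.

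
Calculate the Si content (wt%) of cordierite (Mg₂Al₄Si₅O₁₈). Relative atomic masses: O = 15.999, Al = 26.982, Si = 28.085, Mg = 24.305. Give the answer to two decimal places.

24.01 wt%

Molar mass of Mg₂Al₄Si₅O₁₈: 2·24.305 + 4·26.982 + 5·28.085 + 18·15.999 = 584.945 g/mol.
Mass of Si per formula unit: 5 × 28.085 = 140.425 g.
Weight fraction Si = 140.425 / 584.945 = 0.2401.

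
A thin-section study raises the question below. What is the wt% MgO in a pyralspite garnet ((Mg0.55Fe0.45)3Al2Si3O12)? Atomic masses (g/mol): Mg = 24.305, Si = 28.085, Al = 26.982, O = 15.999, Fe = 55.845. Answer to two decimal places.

14.92 wt%

M((Mg0.55Fe0.45)3Al2Si3O12) = 445.701 g/mol; M(MgO) = 40.304 g/mol.
Moles MgO per formula unit = 1.65 Mg ÷ 1 = 1.6500.
MgO fraction = (1.6500 × 40.304) / 445.701 = 66.502/445.701 = 0.1492.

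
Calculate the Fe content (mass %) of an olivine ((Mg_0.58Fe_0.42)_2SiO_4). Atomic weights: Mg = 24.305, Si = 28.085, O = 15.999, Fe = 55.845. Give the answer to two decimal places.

28.06 mass %

M((Mg_0.58Fe_0.42)_2SiO_4) = 167.185 g/mol.
Fe contributes 0.84 × 55.845 = 46.910 g per mole.
46.910/167.185 = 0.2806 → 28.06%.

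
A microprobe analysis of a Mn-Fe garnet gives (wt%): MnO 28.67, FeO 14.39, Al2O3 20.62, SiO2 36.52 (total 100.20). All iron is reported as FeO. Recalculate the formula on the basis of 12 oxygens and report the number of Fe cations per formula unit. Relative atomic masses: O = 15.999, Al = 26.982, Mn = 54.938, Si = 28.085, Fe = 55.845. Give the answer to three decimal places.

0.990 Fe apfu

28.67 wt% MnO ÷ 70.937 g/mol = 0.40416 mol, giving 0.40416 Mn and 0.40416 O.
14.39 wt% FeO ÷ 71.844 g/mol = 0.20030 mol, giving 0.20030 Fe and 0.20030 O.
20.62 wt% Al2O3 ÷ 101.961 g/mol = 0.20223 mol, giving 0.40446 Al and 0.60669 O.
36.52 wt% SiO2 ÷ 60.083 g/mol = 0.60783 mol, giving 0.60783 Si and 1.21566 O.
Oxygen sums to 2.42681; scaling by 12/2.42681 = 4.94476 puts the formula on 12 O.
Fe: 0.20030 × 4.94476 = 0.990 atoms per formula unit.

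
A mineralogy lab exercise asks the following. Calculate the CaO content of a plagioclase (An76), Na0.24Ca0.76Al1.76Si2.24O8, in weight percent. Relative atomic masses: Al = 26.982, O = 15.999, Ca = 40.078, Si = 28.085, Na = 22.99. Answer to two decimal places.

M(Na0.24Ca0.76Al1.76Si2.24O8) = 274.368 g/mol; M(CaO) = 56.077 g/mol.
Moles CaO per formula unit = 0.76 Ca ÷ 1 = 0.7600.
CaO fraction = (0.7600 × 56.077) / 274.368 = 42.619/274.368 = 0.1553.

15.53 wt%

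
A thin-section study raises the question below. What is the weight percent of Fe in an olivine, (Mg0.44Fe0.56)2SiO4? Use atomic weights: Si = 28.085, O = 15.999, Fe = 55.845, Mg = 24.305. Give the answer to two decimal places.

Formula mass = 0.88·24.305 + 1.12·55.845 + 1·28.085 + 4·15.999 = 176.016 g/mol, of which 62.546 g is Fe.
So Fe makes up 62.546/176.016 = 0.3553 of the mass, i.e. 35.53%.

35.53 weight percent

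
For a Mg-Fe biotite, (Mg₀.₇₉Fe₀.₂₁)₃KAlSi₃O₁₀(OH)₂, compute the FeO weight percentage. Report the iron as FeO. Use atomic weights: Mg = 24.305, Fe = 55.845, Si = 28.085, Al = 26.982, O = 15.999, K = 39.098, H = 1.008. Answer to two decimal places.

10.35 wt%

Formula mass = 437.124 g/mol.
0.63 Fe → 0.6300 mol FeO per formula unit; M(FeO) = 71.844, so FeO mass = 45.262 g.
45.262/437.124 × 100 = 10.35 wt%.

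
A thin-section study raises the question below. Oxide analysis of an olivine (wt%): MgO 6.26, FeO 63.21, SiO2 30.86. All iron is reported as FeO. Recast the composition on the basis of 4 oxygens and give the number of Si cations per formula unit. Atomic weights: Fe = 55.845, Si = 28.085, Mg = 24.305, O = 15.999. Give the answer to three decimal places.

6.26 wt% MgO ÷ 40.304 g/mol = 0.15532 mol, giving 0.15532 Mg and 0.15532 O.
63.21 wt% FeO ÷ 71.844 g/mol = 0.87982 mol, giving 0.87982 Fe and 0.87982 O.
30.86 wt% SiO2 ÷ 60.083 g/mol = 0.51362 mol, giving 0.51362 Si and 1.02724 O.
Oxygen sums to 2.06238; scaling by 4/2.06238 = 1.93951 puts the formula on 4 O.
Si: 0.51362 × 1.93951 = 0.996 atoms per formula unit.

0.996 Si apfu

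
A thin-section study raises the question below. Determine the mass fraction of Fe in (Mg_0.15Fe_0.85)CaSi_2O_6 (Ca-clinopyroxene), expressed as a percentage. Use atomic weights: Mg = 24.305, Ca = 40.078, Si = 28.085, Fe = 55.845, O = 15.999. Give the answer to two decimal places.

M((Mg_0.15Fe_0.85)CaSi_2O_6) = 243.356 g/mol.
Fe contributes 0.85 × 55.845 = 47.468 g per mole.
47.468/243.356 = 0.1951 → 19.51%.

19.51 wt%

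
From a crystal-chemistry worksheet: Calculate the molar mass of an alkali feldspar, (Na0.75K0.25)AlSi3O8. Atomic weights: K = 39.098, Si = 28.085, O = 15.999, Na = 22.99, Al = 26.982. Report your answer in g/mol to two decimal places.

Na: 0.75 × 22.99 = 17.2425
K: 0.25 × 39.098 = 9.7745
Al: 1 × 26.982 = 26.9820
Si: 3 × 28.085 = 84.2550
O: 8 × 15.999 = 127.9920
Summing the contributions gives the formula mass.

266.25 g/mol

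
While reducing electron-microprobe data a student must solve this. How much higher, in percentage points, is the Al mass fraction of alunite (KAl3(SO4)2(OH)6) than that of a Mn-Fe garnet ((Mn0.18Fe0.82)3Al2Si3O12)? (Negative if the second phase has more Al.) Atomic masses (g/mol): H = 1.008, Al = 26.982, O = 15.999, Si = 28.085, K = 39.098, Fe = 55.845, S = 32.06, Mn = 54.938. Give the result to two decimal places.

First mineral: 80.946 g Al in 414.198 g formula = 19.54 wt% Al.
Second mineral: 53.964 g Al in 497.252 g formula = 10.85 wt% Al.
19.54% − 10.85% gives a difference of 8.69 percentage points.

8.69 percentage points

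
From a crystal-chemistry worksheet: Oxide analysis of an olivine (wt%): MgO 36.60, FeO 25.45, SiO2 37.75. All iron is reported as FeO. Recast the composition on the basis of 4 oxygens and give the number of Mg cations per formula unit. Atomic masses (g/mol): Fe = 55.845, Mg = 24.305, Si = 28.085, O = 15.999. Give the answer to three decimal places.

1.442 Mg apfu

MgO (M=40.304): mol = 0.90810; Mg = 0.90810, O = 0.90810.
FeO (M=71.844): mol = 0.35424; Fe = 0.35424, O = 0.35424.
SiO2 (M=60.083): mol = 0.62830; Si = 0.62830, O = 1.25660.
ΣO = 2.51894; factor = 4/ΣO = 1.58797.
Mg apfu = 0.90810 × 1.58797 = 1.442.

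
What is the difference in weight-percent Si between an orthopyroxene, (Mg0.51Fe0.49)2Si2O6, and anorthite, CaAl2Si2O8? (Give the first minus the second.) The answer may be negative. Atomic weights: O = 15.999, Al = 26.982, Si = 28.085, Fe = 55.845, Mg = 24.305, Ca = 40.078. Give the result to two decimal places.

Si in (Mg0.51Fe0.49)2Si2O6: molar mass 231.683 g/mol; 2×28.085 = 56.170 g → 24.24 wt%.
Si in CaAl2Si2O8: molar mass 278.204 g/mol; 2×28.085 = 56.170 g → 20.19 wt%.
Difference = 24.24 − 20.19 = 4.05 percentage points.

4.05 percentage points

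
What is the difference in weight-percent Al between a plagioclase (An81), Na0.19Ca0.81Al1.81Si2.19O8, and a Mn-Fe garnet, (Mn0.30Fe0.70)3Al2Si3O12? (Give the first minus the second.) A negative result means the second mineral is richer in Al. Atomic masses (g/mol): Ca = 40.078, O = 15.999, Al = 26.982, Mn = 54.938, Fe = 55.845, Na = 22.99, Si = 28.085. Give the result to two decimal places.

6.89 percentage points

First mineral: 48.837 g Al in 275.167 g formula = 17.75 wt% Al.
Second mineral: 53.964 g Al in 496.926 g formula = 10.86 wt% Al.
17.75% − 10.86% gives a difference of 6.89 percentage points.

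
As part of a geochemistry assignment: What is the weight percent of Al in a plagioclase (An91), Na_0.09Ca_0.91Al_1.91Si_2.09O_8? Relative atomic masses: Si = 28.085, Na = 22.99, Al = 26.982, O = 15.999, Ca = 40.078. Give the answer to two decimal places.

18.62 mass %

Molar mass of Na_0.09Ca_0.91Al_1.91Si_2.09O_8: 0.09·22.99 + 0.91·40.078 + 1.91·26.982 + 2.09·28.085 + 8·15.999 = 276.765 g/mol.
Mass of Al per formula unit: 1.91 × 26.982 = 51.536 g.
Weight fraction Al = 51.536 / 276.765 = 0.1862.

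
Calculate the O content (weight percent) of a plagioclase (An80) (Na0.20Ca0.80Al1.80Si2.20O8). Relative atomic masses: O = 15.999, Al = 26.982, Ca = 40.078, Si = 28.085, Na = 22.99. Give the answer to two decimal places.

46.54 weight percent

M(Na0.20Ca0.80Al1.80Si2.20O8) = 275.007 g/mol.
O contributes 8 × 15.999 = 127.992 g per mole.
127.992/275.007 = 0.4654 → 46.54%.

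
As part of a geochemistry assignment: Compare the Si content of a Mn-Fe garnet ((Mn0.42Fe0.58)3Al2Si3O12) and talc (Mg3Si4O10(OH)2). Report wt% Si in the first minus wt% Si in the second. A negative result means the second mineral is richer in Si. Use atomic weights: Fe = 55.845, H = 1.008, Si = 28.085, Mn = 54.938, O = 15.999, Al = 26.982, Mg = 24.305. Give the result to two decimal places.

-12.65 percentage points

Si in (Mn0.42Fe0.58)3Al2Si3O12: molar mass 496.599 g/mol; 3×28.085 = 84.255 g → 16.97 wt%.
Si in Mg3Si4O10(OH)2: molar mass 379.259 g/mol; 4×28.085 = 112.340 g → 29.62 wt%.
Difference = 16.97 − 29.62 = -12.65 percentage points.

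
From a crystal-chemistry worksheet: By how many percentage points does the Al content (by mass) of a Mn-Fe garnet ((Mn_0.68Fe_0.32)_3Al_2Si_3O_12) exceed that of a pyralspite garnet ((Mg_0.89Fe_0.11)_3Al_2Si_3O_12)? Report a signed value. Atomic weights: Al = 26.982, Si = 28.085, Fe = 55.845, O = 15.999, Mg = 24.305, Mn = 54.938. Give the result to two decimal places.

-2.17 percentage points

Al in (Mn_0.68Fe_0.32)_3Al_2Si_3O_12: molar mass 495.892 g/mol; 2×26.982 = 53.964 g → 10.88 wt%.
Al in (Mg_0.89Fe_0.11)_3Al_2Si_3O_12: molar mass 413.530 g/mol; 2×26.982 = 53.964 g → 13.05 wt%.
Difference = 10.88 − 13.05 = -2.17 percentage points.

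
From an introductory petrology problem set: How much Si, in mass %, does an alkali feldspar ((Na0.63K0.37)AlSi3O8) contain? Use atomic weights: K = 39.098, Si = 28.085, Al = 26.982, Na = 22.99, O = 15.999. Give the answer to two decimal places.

M((Na0.63K0.37)AlSi3O8) = 268.179 g/mol.
Si contributes 3 × 28.085 = 84.255 g per mole.
84.255/268.179 = 0.3142 → 31.42%.

31.42 mass %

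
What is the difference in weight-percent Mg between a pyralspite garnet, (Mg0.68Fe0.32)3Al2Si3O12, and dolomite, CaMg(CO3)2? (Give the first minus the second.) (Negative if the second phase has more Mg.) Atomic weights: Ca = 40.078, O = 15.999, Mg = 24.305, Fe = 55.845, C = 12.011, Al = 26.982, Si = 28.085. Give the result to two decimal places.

First mineral: 49.582 g Mg in 433.400 g formula = 11.44 wt% Mg.
Second mineral: 24.305 g Mg in 184.399 g formula = 13.18 wt% Mg.
11.44% − 13.18% gives a difference of -1.74 percentage points.

-1.74 percentage points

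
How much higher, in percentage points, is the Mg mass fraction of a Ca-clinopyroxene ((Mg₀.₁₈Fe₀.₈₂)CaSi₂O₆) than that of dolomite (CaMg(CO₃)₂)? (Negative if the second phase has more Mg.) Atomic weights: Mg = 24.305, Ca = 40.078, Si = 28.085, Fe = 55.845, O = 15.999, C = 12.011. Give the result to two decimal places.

Mg in (Mg₀.₁₈Fe₀.₈₂)CaSi₂O₆: molar mass 242.410 g/mol; 0.18×24.305 = 4.375 g → 1.80 wt%.
Mg in CaMg(CO₃)₂: molar mass 184.399 g/mol; 1×24.305 = 24.305 g → 13.18 wt%.
Difference = 1.80 − 13.18 = -11.38 percentage points.

-11.38 percentage points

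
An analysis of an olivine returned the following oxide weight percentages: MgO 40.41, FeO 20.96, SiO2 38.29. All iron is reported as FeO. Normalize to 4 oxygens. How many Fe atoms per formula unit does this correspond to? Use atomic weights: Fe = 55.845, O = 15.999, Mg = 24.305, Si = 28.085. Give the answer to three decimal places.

0.454 Fe apfu

MgO: 40.41/40.304 = 1.00263 mol → 1.00263 mol Mg, 1.00263 mol O.
FeO: 20.96/71.844 = 0.29174 mol → 0.29174 mol Fe, 0.29174 mol O.
SiO2: 38.29/60.083 = 0.63729 mol → 0.63729 mol Si, 1.27458 mol O.
Total oxygen = 2.56895 mol. Normalization factor = 4/2.56895 = 1.55706.
Fe per 4 O = 0.29174 × 1.55706 = 0.454.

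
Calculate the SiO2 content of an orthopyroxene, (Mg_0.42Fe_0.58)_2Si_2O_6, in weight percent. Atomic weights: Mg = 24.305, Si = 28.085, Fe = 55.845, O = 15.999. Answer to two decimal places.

50.63 wt%

Formula mass = 237.360 g/mol.
2 Si → 2.0000 mol SiO2 per formula unit; M(SiO2) = 60.083, so SiO2 mass = 120.166 g.
120.166/237.360 × 100 = 50.63 wt%.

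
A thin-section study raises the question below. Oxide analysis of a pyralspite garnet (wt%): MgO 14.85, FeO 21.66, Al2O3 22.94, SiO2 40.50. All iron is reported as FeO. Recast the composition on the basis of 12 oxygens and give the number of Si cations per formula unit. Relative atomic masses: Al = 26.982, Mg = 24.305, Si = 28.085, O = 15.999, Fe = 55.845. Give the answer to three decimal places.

3.004 Si apfu

MgO (M=40.304): mol = 0.36845; Mg = 0.36845, O = 0.36845.
FeO (M=71.844): mol = 0.30149; Fe = 0.30149, O = 0.30149.
Al2O3 (M=101.961): mol = 0.22499; Al = 0.44998, O = 0.67497.
SiO2 (M=60.083): mol = 0.67407; Si = 0.67407, O = 1.34814.
ΣO = 2.69305; factor = 12/ΣO = 4.45591.
Si apfu = 0.67407 × 4.45591 = 3.004.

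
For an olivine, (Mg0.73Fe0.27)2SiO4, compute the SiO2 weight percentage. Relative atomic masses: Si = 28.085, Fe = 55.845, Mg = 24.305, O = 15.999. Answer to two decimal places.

M((Mg0.73Fe0.27)2SiO4) = 157.723 g/mol; M(SiO2) = 60.083 g/mol.
Moles SiO2 per formula unit = 1 Si ÷ 1 = 1.0000.
SiO2 fraction = (1.0000 × 60.083) / 157.723 = 60.083/157.723 = 0.3809.

38.09 wt%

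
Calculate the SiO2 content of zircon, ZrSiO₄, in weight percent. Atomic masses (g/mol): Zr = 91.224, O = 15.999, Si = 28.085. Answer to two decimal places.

Molar mass of ZrSiO₄ = 1·91.224 + 1·28.085 + 4·15.999 = 183.305 g/mol.
Each formula unit contains 1 Si, equivalent to 1/1 = 1.0000 mol SiO2.
M(SiO2) = 1×28.085 + 2×15.999 = 60.083 g/mol.
Mass of SiO2 per formula unit = 1.0000 × 60.083 = 60.083 g.
SiO2 wt% = 60.083 / 183.305 × 100 = 32.78%.

32.78 wt%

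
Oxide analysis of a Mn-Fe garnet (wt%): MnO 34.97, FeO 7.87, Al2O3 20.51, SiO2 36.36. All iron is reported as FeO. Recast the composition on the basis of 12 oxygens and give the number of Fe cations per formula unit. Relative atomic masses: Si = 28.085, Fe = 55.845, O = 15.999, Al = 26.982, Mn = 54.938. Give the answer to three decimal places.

0.544 Fe apfu

MnO: 34.97/70.937 = 0.49297 mol → 0.49297 mol Mn, 0.49297 mol O.
FeO: 7.87/71.844 = 0.10954 mol → 0.10954 mol Fe, 0.10954 mol O.
Al2O3: 20.51/101.961 = 0.20116 mol → 0.40232 mol Al, 0.60348 mol O.
SiO2: 36.36/60.083 = 0.60516 mol → 0.60516 mol Si, 1.21032 mol O.
Total oxygen = 2.41631 mol. Normalization factor = 12/2.41631 = 4.96625.
Fe per 12 O = 0.10954 × 4.96625 = 0.544.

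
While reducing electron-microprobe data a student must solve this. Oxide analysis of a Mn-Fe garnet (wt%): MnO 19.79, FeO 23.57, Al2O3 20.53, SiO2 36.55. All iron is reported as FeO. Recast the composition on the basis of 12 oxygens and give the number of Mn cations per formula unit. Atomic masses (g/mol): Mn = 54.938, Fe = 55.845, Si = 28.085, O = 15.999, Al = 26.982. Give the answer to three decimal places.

1.379 Mn apfu

MnO (M=70.937): mol = 0.27898; Mn = 0.27898, O = 0.27898.
FeO (M=71.844): mol = 0.32807; Fe = 0.32807, O = 0.32807.
Al2O3 (M=101.961): mol = 0.20135; Al = 0.40270, O = 0.60405.
SiO2 (M=60.083): mol = 0.60833; Si = 0.60833, O = 1.21666.
ΣO = 2.42776; factor = 12/ΣO = 4.94283.
Mn apfu = 0.27898 × 4.94283 = 1.379.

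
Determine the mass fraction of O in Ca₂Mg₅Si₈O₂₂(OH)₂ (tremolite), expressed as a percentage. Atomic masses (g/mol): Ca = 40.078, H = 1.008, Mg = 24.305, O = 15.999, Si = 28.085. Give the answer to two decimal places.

Formula mass = 2*40.078 + 5*24.305 + 8*28.085 + 24*15.999 + 2*1.008 = 812.353 g/mol, of which 383.976 g is O.
So O makes up 383.976/812.353 = 0.4727 of the mass, i.e. 47.27%.

47.27 mass %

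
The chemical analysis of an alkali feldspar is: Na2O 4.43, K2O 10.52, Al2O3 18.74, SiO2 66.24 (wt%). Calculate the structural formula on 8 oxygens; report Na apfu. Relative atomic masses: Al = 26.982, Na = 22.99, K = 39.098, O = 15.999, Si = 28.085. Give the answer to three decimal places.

0.389 Na apfu

Na2O (M=61.979): mol = 0.07148; Na = 0.14296, O = 0.07148.
K2O (M=94.195): mol = 0.11168; K = 0.22336, O = 0.11168.
Al2O3 (M=101.961): mol = 0.18380; Al = 0.36760, O = 0.55140.
SiO2 (M=60.083): mol = 1.10247; Si = 1.10247, O = 2.20494.
ΣO = 2.93950; factor = 8/ΣO = 2.72155.
Na apfu = 0.14296 × 2.72155 = 0.389.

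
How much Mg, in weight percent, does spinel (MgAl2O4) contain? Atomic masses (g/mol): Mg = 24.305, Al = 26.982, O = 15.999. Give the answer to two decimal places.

Molar mass of MgAl2O4: 1*24.305 + 2*26.982 + 4*15.999 = 142.265 g/mol.
Mass of Mg per formula unit: 1 × 24.305 = 24.305 g.
Weight fraction Mg = 24.305 / 142.265 = 0.1708.

17.08 weight percent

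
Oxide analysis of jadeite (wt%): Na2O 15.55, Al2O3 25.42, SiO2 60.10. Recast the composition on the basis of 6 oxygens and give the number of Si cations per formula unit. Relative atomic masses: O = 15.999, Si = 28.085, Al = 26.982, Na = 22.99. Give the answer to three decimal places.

2.001 Si apfu

Na2O (M=61.979): mol = 0.25089; Na = 0.50178, O = 0.25089.
Al2O3 (M=101.961): mol = 0.24931; Al = 0.49862, O = 0.74793.
SiO2 (M=60.083): mol = 1.00028; Si = 1.00028, O = 2.00056.
ΣO = 2.99938; factor = 6/ΣO = 2.00041.
Si apfu = 1.00028 × 2.00041 = 2.001.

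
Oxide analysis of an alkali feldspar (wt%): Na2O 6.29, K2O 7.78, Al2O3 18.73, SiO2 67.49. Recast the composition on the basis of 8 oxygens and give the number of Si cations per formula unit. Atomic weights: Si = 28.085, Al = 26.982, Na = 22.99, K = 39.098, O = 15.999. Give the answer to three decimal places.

Na2O (M=61.979): mol = 0.10149; Na = 0.20298, O = 0.10149.
K2O (M=94.195): mol = 0.08259; K = 0.16518, O = 0.08259.
Al2O3 (M=101.961): mol = 0.18370; Al = 0.36740, O = 0.55110.
SiO2 (M=60.083): mol = 1.12328; Si = 1.12328, O = 2.24656.
ΣO = 2.98174; factor = 8/ΣO = 2.68300.
Si apfu = 1.12328 × 2.68300 = 3.014.

3.014 Si apfu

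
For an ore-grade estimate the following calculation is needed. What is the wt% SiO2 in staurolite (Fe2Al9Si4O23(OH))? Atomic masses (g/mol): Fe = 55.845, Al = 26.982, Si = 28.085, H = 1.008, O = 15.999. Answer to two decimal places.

M(Fe2Al9Si4O23(OH)) = 851.852 g/mol; M(SiO2) = 60.083 g/mol.
Moles SiO2 per formula unit = 4 Si ÷ 1 = 4.0000.
SiO2 fraction = (4.0000 × 60.083) / 851.852 = 240.332/851.852 = 0.2821.

28.21 wt%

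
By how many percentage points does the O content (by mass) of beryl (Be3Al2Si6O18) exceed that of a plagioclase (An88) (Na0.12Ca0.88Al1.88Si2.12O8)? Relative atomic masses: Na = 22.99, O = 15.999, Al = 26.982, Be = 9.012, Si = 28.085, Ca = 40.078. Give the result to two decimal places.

7.25 percentage points

First mineral: 287.982 g O in 537.492 g formula = 53.58 wt% O.
Second mineral: 127.992 g O in 276.286 g formula = 46.33 wt% O.
53.58% − 46.33% gives a difference of 7.25 percentage points.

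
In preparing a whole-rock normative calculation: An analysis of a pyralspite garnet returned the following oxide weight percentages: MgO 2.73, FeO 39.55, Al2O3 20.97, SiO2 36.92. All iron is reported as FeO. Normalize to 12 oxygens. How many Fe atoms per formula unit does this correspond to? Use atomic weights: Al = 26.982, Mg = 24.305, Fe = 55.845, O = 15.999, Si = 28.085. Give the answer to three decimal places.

MgO (M=40.304): mol = 0.06774; Mg = 0.06774, O = 0.06774.
FeO (M=71.844): mol = 0.55050; Fe = 0.55050, O = 0.55050.
Al2O3 (M=101.961): mol = 0.20567; Al = 0.41134, O = 0.61701.
SiO2 (M=60.083): mol = 0.61448; Si = 0.61448, O = 1.22896.
ΣO = 2.46421; factor = 12/ΣO = 4.86971.
Fe apfu = 0.55050 × 4.86971 = 2.681.

2.681 Fe apfu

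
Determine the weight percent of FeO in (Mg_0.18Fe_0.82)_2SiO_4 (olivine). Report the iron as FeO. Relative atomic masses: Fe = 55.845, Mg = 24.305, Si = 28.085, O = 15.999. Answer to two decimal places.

61.23 wt%

M((Mg_0.18Fe_0.82)_2SiO_4) = 192.417 g/mol; M(FeO) = 71.844 g/mol.
Moles FeO per formula unit = 1.64 Fe ÷ 1 = 1.6400.
FeO fraction = (1.6400 × 71.844) / 192.417 = 117.824/192.417 = 0.6123.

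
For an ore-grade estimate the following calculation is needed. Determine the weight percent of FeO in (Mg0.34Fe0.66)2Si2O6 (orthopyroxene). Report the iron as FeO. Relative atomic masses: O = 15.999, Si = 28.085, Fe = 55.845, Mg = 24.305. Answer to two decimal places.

39.12 wt%

M((Mg0.34Fe0.66)2Si2O6) = 242.407 g/mol; M(FeO) = 71.844 g/mol.
Moles FeO per formula unit = 1.32 Fe ÷ 1 = 1.3200.
FeO fraction = (1.3200 × 71.844) / 242.407 = 94.834/242.407 = 0.3912.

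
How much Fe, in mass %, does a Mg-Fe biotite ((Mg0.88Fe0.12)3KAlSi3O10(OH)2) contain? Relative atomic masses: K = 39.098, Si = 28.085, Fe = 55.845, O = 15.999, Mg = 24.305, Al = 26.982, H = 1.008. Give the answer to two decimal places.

M((Mg0.88Fe0.12)3KAlSi3O10(OH)2) = 428.608 g/mol.
Fe contributes 0.36 × 55.845 = 20.104 g per mole.
20.104/428.608 = 0.0469 → 4.69%.

4.69 mass %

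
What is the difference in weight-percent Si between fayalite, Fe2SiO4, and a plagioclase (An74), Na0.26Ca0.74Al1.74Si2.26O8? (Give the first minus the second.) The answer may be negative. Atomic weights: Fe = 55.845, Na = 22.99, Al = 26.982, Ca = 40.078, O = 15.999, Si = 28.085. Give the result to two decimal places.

-9.38 percentage points

First mineral: 28.085 g Si in 203.771 g formula = 13.78 wt% Si.
Second mineral: 63.472 g Si in 274.048 g formula = 23.16 wt% Si.
13.78% − 23.16% gives a difference of -9.38 percentage points.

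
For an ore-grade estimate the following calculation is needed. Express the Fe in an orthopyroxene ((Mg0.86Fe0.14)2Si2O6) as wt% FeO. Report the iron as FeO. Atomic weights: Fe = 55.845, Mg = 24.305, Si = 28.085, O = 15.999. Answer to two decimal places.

9.60 wt%

M((Mg0.86Fe0.14)2Si2O6) = 209.605 g/mol; M(FeO) = 71.844 g/mol.
Moles FeO per formula unit = 0.28 Fe ÷ 1 = 0.2800.
FeO fraction = (0.2800 × 71.844) / 209.605 = 20.116/209.605 = 0.0960.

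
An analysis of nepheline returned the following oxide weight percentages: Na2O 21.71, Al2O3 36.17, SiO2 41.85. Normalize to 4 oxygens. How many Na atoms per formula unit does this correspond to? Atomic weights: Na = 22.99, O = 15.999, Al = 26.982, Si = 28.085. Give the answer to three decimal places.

0.998 Na apfu

Na2O: 21.71/61.979 = 0.35028 mol → 0.70056 mol Na, 0.35028 mol O.
Al2O3: 36.17/101.961 = 0.35474 mol → 0.70948 mol Al, 1.06422 mol O.
SiO2: 41.85/60.083 = 0.69654 mol → 0.69654 mol Si, 1.39308 mol O.
Total oxygen = 2.80758 mol. Normalization factor = 4/2.80758 = 1.42471.
Na per 4 O = 0.70056 × 1.42471 = 0.998.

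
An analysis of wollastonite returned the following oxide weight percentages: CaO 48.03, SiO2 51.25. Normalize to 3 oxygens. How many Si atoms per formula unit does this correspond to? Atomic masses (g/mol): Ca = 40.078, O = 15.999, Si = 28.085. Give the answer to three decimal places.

0.999 Si apfu

48.03 wt% CaO ÷ 56.077 g/mol = 0.85650 mol, giving 0.85650 Ca and 0.85650 O.
51.25 wt% SiO2 ÷ 60.083 g/mol = 0.85299 mol, giving 0.85299 Si and 1.70598 O.
Oxygen sums to 2.56248; scaling by 3/2.56248 = 1.17074 puts the formula on 3 O.
Si: 0.85299 × 1.17074 = 0.999 atoms per formula unit.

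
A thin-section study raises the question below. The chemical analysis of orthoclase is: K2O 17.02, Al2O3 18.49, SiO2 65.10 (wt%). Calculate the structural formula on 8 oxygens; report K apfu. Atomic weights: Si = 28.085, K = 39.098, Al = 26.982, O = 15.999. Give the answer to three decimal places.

1.000 K apfu

K2O: 17.02/94.195 = 0.18069 mol → 0.36138 mol K, 0.18069 mol O.
Al2O3: 18.49/101.961 = 0.18134 mol → 0.36268 mol Al, 0.54402 mol O.
SiO2: 65.10/60.083 = 1.08350 mol → 1.08350 mol Si, 2.16700 mol O.
Total oxygen = 2.89171 mol. Normalization factor = 8/2.89171 = 2.76653.
K per 8 O = 0.36138 × 2.76653 = 1.000.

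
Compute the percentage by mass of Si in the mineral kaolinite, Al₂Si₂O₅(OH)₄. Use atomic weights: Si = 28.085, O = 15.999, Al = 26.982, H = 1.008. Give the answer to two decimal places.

21.76 wt%

Formula mass = 2*26.982 + 2*28.085 + 9*15.999 + 4*1.008 = 258.157 g/mol, of which 56.170 g is Si.
So Si makes up 56.170/258.157 = 0.2176 of the mass, i.e. 21.76%.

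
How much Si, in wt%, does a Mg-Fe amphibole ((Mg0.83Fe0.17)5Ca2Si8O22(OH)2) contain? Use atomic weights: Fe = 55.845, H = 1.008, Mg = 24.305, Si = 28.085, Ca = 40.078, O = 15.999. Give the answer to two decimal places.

M((Mg0.83Fe0.17)5Ca2Si8O22(OH)2) = 839.162 g/mol.
Si contributes 8 × 28.085 = 224.680 g per mole.
224.680/839.162 = 0.2677 → 26.77%.

26.77 wt%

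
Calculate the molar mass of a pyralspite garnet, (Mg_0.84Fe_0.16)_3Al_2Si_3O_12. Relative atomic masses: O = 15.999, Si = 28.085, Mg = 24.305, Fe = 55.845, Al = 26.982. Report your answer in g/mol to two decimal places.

Mg: 2.52 × 24.305 = 61.2486
Fe: 0.48 × 55.845 = 26.8056
Al: 2 × 26.982 = 53.9640
Si: 3 × 28.085 = 84.2550
O: 12 × 15.999 = 191.9880
Summing the contributions gives the formula mass.

418.26 g/mol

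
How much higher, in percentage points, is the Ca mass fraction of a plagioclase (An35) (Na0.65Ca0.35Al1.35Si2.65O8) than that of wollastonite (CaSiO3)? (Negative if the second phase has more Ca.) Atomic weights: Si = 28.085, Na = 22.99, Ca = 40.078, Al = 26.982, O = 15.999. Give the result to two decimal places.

-29.26 percentage points

Ca in Na0.65Ca0.35Al1.35Si2.65O8: molar mass 267.814 g/mol; 0.35×40.078 = 14.027 g → 5.24 wt%.
Ca in CaSiO3: molar mass 116.160 g/mol; 1×40.078 = 40.078 g → 34.50 wt%.
Difference = 5.24 − 34.50 = -29.26 percentage points.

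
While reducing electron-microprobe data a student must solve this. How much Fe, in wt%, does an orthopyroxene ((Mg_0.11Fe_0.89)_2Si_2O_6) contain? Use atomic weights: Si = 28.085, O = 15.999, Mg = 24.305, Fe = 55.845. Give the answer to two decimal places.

38.69 wt%

Formula mass = 0.22*24.305 + 1.78*55.845 + 2*28.085 + 6*15.999 = 256.915 g/mol, of which 99.404 g is Fe.
So Fe makes up 99.404/256.915 = 0.3869 of the mass, i.e. 38.69%.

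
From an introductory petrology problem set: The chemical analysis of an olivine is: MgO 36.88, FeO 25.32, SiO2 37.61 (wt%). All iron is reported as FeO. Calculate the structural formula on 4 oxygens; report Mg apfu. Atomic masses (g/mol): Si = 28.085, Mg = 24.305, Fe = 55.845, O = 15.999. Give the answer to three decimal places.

1.453 Mg apfu

MgO: 36.88/40.304 = 0.91505 mol → 0.91505 mol Mg, 0.91505 mol O.
FeO: 25.32/71.844 = 0.35243 mol → 0.35243 mol Fe, 0.35243 mol O.
SiO2: 37.61/60.083 = 0.62597 mol → 0.62597 mol Si, 1.25194 mol O.
Total oxygen = 2.51942 mol. Normalization factor = 4/2.51942 = 1.58767.
Mg per 4 O = 0.91505 × 1.58767 = 1.453.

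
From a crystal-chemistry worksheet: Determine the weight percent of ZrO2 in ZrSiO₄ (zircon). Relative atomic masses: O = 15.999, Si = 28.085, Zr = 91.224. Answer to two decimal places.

67.22 wt%

M(ZrSiO₄) = 183.305 g/mol; M(ZrO2) = 123.222 g/mol.
Moles ZrO2 per formula unit = 1 Zr ÷ 1 = 1.0000.
ZrO2 fraction = (1.0000 × 123.222) / 183.305 = 123.222/183.305 = 0.6722.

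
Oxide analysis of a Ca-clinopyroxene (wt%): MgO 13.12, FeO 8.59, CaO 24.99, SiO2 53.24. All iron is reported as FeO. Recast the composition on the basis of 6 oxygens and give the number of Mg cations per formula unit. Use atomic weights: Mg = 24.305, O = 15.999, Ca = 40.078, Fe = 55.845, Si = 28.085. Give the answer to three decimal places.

13.12 wt% MgO ÷ 40.304 g/mol = 0.32553 mol, giving 0.32553 Mg and 0.32553 O.
8.59 wt% FeO ÷ 71.844 g/mol = 0.11956 mol, giving 0.11956 Fe and 0.11956 O.
24.99 wt% CaO ÷ 56.077 g/mol = 0.44564 mol, giving 0.44564 Ca and 0.44564 O.
53.24 wt% SiO2 ÷ 60.083 g/mol = 0.88611 mol, giving 0.88611 Si and 1.77222 O.
Oxygen sums to 2.66295; scaling by 6/2.66295 = 2.25314 puts the formula on 6 O.
Mg: 0.32553 × 2.25314 = 0.733 atoms per formula unit.

0.733 Mg apfu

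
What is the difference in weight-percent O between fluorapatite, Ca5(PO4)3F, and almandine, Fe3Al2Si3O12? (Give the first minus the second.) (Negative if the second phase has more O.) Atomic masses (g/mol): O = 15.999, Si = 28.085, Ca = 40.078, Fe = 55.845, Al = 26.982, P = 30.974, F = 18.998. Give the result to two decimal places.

First mineral: 191.988 g O in 504.298 g formula = 38.07 wt% O.
Second mineral: 191.988 g O in 497.742 g formula = 38.57 wt% O.
38.07% − 38.57% gives a difference of -0.50 percentage points.

-0.50 percentage points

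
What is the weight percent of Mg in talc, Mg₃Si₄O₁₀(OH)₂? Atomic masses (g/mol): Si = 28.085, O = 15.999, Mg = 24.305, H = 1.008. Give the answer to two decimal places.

19.23 wt%

M(Mg₃Si₄O₁₀(OH)₂) = 379.259 g/mol.
Mg contributes 3 × 24.305 = 72.915 g per mole.
72.915/379.259 = 0.1923 → 19.23%.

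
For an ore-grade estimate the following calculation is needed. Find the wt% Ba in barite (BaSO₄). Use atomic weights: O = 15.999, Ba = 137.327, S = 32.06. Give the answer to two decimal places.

Molar mass of BaSO₄: 1·137.327 + 1·32.06 + 4·15.999 = 233.383 g/mol.
Mass of Ba per formula unit: 1 × 137.327 = 137.327 g.
Weight fraction Ba = 137.327 / 233.383 = 0.5884.

58.84 wt%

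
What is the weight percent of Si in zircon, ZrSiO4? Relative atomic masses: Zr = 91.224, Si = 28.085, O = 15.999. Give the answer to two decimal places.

15.32 wt%

Formula mass = 1*91.224 + 1*28.085 + 4*15.999 = 183.305 g/mol, of which 28.085 g is Si.
So Si makes up 28.085/183.305 = 0.1532 of the mass, i.e. 15.32%.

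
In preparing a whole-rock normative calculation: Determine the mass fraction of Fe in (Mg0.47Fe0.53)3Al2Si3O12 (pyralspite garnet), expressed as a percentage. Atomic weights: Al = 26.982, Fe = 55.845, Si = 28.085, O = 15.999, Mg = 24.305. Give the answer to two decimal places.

Molar mass of (Mg0.47Fe0.53)3Al2Si3O12: 1.41·24.305 + 1.59·55.845 + 2·26.982 + 3·28.085 + 12·15.999 = 453.271 g/mol.
Mass of Fe per formula unit: 1.59 × 55.845 = 88.794 g.
Weight fraction Fe = 88.794 / 453.271 = 0.1959.

19.59 weight percent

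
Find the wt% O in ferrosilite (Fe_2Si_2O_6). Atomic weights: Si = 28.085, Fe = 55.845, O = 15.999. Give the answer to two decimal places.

Molar mass of Fe_2Si_2O_6: 2·55.845 + 2·28.085 + 6·15.999 = 263.854 g/mol.
Mass of O per formula unit: 6 × 15.999 = 95.994 g.
Weight fraction O = 95.994 / 263.854 = 0.3638.

36.38 wt%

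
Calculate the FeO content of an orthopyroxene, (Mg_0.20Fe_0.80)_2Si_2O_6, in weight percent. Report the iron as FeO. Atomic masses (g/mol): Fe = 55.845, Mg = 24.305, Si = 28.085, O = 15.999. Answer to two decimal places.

M((Mg_0.20Fe_0.80)_2Si_2O_6) = 251.238 g/mol; M(FeO) = 71.844 g/mol.
Moles FeO per formula unit = 1.60 Fe ÷ 1 = 1.6000.
FeO fraction = (1.6000 × 71.844) / 251.238 = 114.950/251.238 = 0.4575.

45.75 wt%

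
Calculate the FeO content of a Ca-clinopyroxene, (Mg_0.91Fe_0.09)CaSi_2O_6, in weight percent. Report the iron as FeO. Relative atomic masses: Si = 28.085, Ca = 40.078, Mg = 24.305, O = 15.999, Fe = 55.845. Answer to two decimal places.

2.95 wt%

Molar mass of (Mg_0.91Fe_0.09)CaSi_2O_6 = 0.91×24.305 + 0.09×55.845 + 1×40.078 + 2×28.085 + 6×15.999 = 219.386 g/mol.
Each formula unit contains 0.09 Fe, equivalent to 0.09/1 = 0.0900 mol FeO.
M(FeO) = 1×55.845 + 1×15.999 = 71.844 g/mol.
Mass of FeO per formula unit = 0.0900 × 71.844 = 6.466 g.
FeO wt% = 6.466 / 219.386 × 100 = 2.95%.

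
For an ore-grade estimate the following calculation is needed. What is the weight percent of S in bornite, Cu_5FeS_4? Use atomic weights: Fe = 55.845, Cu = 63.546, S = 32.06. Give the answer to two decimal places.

25.56 mass %

Molar mass of Cu_5FeS_4: 5·63.546 + 1·55.845 + 4·32.06 = 501.815 g/mol.
Mass of S per formula unit: 4 × 32.06 = 128.240 g.
Weight fraction S = 128.240 / 501.815 = 0.2556.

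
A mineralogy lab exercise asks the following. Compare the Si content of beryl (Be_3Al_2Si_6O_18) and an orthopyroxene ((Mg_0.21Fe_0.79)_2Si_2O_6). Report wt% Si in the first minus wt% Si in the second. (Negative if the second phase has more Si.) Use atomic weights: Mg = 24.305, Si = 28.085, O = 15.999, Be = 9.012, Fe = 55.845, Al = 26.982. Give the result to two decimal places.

M(Be_3Al_2Si_6O_18) = 537.492 g/mol, so wt% Si = 168.510/537.492 × 100 = 31.35%.
M((Mg_0.21Fe_0.79)_2Si_2O_6) = 250.607 g/mol, so wt% Si = 56.170/250.607 × 100 = 22.41%.
31.35 − 22.41 = 8.94 pp.

8.94 percentage points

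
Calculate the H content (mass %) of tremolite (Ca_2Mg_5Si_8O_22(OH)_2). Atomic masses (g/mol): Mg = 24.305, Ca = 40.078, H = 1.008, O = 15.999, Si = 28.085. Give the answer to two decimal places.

Formula mass = 2*40.078 + 5*24.305 + 8*28.085 + 24*15.999 + 2*1.008 = 812.353 g/mol, of which 2.016 g is H.
So H makes up 2.016/812.353 = 0.0025 of the mass, i.e. 0.25%.

0.25 mass %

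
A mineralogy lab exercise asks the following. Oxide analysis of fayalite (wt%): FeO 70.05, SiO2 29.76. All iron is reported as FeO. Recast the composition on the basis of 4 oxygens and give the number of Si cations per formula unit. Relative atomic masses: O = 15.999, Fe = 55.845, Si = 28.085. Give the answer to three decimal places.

FeO: 70.05/71.844 = 0.97503 mol → 0.97503 mol Fe, 0.97503 mol O.
SiO2: 29.76/60.083 = 0.49531 mol → 0.49531 mol Si, 0.99062 mol O.
Total oxygen = 1.96565 mol. Normalization factor = 4/1.96565 = 2.03495.
Si per 4 O = 0.49531 × 2.03495 = 1.008.

1.008 Si apfu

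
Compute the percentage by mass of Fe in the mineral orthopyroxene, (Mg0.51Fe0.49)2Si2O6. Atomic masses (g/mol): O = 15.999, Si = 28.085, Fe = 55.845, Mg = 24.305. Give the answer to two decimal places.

23.62 wt%

M((Mg0.51Fe0.49)2Si2O6) = 231.683 g/mol.
Fe contributes 0.98 × 55.845 = 54.728 g per mole.
54.728/231.683 = 0.2362 → 23.62%.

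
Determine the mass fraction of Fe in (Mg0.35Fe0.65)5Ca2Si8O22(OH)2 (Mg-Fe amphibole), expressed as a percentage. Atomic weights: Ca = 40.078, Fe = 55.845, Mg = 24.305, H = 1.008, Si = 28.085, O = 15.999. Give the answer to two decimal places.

19.84 wt%

Molar mass of (Mg0.35Fe0.65)5Ca2Si8O22(OH)2: 1.75×24.305 + 3.25×55.845 + 2×40.078 + 8×28.085 + 24×15.999 + 2×1.008 = 914.858 g/mol.
Mass of Fe per formula unit: 3.25 × 55.845 = 181.496 g.
Weight fraction Fe = 181.496 / 914.858 = 0.1984.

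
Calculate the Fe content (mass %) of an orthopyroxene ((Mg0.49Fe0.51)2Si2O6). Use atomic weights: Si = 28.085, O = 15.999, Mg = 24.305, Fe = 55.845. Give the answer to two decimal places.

Molar mass of (Mg0.49Fe0.51)2Si2O6: 0.98·24.305 + 1.02·55.845 + 2·28.085 + 6·15.999 = 232.945 g/mol.
Mass of Fe per formula unit: 1.02 × 55.845 = 56.962 g.
Weight fraction Fe = 56.962 / 232.945 = 0.2445.

24.45 mass %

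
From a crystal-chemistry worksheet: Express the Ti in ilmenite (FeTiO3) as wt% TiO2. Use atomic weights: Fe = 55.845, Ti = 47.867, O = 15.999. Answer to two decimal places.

52.64 wt%

Formula mass = 151.709 g/mol.
1 Ti → 1.0000 mol TiO2 per formula unit; M(TiO2) = 79.865, so TiO2 mass = 79.865 g.
79.865/151.709 × 100 = 52.64 wt%.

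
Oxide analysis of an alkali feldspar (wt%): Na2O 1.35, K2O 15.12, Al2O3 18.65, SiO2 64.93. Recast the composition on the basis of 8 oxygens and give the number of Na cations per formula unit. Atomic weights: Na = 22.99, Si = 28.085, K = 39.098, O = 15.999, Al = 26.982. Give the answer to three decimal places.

Na2O: 1.35/61.979 = 0.02178 mol → 0.04356 mol Na, 0.02178 mol O.
K2O: 15.12/94.195 = 0.16052 mol → 0.32104 mol K, 0.16052 mol O.
Al2O3: 18.65/101.961 = 0.18291 mol → 0.36582 mol Al, 0.54873 mol O.
SiO2: 64.93/60.083 = 1.08067 mol → 1.08067 mol Si, 2.16134 mol O.
Total oxygen = 2.89237 mol. Normalization factor = 8/2.89237 = 2.76590.
Na per 8 O = 0.04356 × 2.76590 = 0.120.

0.120 Na apfu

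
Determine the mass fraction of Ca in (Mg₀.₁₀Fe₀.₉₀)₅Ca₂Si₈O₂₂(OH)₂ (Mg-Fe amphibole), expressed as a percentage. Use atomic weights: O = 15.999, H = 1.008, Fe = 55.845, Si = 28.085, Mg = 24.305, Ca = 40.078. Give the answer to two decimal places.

Formula mass = 0.50×24.305 + 4.50×55.845 + 2×40.078 + 8×28.085 + 24×15.999 + 2×1.008 = 954.283 g/mol, of which 80.156 g is Ca.
So Ca makes up 80.156/954.283 = 0.0840 of the mass, i.e. 8.40%.

8.40 weight percent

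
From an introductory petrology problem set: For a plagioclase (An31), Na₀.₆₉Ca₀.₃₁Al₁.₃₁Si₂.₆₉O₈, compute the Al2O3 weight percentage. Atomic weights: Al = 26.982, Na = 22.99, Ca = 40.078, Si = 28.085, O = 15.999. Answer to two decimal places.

M(Na₀.₆₉Ca₀.₃₁Al₁.₃₁Si₂.₆₉O₈) = 267.174 g/mol; M(Al2O3) = 101.961 g/mol.
Moles Al2O3 per formula unit = 1.31 Al ÷ 2 = 0.6550.
Al2O3 fraction = (0.6550 × 101.961) / 267.174 = 66.784/267.174 = 0.2500.

25.00 wt%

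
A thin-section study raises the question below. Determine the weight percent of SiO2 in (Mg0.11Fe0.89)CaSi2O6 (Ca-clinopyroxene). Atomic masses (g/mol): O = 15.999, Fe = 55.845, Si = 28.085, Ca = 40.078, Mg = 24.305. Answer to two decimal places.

49.12 wt%

M((Mg0.11Fe0.89)CaSi2O6) = 244.618 g/mol; M(SiO2) = 60.083 g/mol.
Moles SiO2 per formula unit = 2 Si ÷ 1 = 2.0000.
SiO2 fraction = (2.0000 × 60.083) / 244.618 = 120.166/244.618 = 0.4912.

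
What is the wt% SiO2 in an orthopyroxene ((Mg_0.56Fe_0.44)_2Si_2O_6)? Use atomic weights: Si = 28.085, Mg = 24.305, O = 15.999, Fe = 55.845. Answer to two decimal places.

Formula mass = 228.529 g/mol.
2 Si → 2.0000 mol SiO2 per formula unit; M(SiO2) = 60.083, so SiO2 mass = 120.166 g.
120.166/228.529 × 100 = 52.58 wt%.

52.58 wt%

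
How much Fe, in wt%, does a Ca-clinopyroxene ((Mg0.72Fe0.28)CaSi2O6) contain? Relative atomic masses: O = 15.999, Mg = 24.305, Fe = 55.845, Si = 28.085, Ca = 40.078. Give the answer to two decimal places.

6.94 wt%

Formula mass = 0.72×24.305 + 0.28×55.845 + 1×40.078 + 2×28.085 + 6×15.999 = 225.378 g/mol, of which 15.637 g is Fe.
So Fe makes up 15.637/225.378 = 0.0694 of the mass, i.e. 6.94%.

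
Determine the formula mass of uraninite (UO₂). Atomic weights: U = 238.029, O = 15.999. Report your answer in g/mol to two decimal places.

270.03 g/mol

The formula mass is the sum 1*238.029 + 2*15.999.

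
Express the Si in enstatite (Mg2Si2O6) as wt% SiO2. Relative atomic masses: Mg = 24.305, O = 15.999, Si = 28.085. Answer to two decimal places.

59.85 wt%

Molar mass of Mg2Si2O6 = 2·24.305 + 2·28.085 + 6·15.999 = 200.774 g/mol.
Each formula unit contains 2 Si, equivalent to 2/1 = 2.0000 mol SiO2.
M(SiO2) = 1×28.085 + 2×15.999 = 60.083 g/mol.
Mass of SiO2 per formula unit = 2.0000 × 60.083 = 120.166 g.
SiO2 wt% = 120.166 / 200.774 × 100 = 59.85%.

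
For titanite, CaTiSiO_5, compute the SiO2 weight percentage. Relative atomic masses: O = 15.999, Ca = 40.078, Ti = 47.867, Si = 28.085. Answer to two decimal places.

30.65 wt%

M(CaTiSiO_5) = 196.025 g/mol; M(SiO2) = 60.083 g/mol.
Moles SiO2 per formula unit = 1 Si ÷ 1 = 1.0000.
SiO2 fraction = (1.0000 × 60.083) / 196.025 = 60.083/196.025 = 0.3065.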